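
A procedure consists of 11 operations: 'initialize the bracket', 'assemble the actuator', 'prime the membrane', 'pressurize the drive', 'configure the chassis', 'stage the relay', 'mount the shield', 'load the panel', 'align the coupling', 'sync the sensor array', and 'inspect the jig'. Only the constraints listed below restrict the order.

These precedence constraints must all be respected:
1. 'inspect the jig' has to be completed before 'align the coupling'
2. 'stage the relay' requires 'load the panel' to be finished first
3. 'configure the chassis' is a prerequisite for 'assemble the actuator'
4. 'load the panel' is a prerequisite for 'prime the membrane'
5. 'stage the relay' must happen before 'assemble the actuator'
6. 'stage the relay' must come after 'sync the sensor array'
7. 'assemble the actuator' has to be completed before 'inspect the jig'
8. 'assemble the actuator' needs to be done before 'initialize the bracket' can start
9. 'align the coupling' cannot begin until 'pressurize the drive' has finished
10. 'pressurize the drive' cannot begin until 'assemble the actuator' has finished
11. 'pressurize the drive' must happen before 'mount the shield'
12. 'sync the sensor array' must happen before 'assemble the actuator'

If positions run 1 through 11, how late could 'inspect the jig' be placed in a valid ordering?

Following the constraints forward from 'inspect the jig', its only required successor is 'align the coupling'.
With 1 mandatory successor out of 11 operations total, the latest slot for 'inspect the jig' is 11−1 = 10, and it's reachable by doing all non-successors before 'inspect the jig'.

10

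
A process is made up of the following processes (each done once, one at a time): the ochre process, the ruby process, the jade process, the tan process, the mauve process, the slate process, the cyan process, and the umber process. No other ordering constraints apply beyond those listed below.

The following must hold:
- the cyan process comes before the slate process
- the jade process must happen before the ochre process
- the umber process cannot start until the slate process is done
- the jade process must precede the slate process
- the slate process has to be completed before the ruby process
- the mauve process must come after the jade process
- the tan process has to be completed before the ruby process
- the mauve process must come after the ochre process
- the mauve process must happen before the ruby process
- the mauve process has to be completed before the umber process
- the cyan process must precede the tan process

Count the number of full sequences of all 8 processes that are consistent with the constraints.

2 processes have no prerequisites (the jade process, the cyan process), so any of them could come first.
Systematically extending each partial ordering one process at a time and counting, there are 79 complete orderings.

79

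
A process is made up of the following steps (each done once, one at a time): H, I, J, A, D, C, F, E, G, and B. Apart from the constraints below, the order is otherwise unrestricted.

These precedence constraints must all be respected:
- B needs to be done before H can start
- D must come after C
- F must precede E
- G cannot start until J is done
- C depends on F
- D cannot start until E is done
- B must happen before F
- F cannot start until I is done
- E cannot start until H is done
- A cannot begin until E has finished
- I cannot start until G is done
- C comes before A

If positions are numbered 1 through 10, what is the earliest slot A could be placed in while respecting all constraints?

9

The steps that are forced before A, directly or transitively, are H, I, J, C, F, E, G, B. That's 8 steps.
With 8 mandatory predecessors, the earliest A can sit is position 8+1 = 9, and placing just those 8 first achieves it.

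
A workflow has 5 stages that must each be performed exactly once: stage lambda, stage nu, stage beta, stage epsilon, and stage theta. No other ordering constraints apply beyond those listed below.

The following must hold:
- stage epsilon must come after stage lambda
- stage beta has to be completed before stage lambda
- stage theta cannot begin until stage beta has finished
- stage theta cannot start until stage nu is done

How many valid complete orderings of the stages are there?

9

The stages with no prerequisites are stage nu, stage beta; any of them can be placed first.
Systematically extending each partial ordering one stage at a time and counting, there are 9 complete orderings.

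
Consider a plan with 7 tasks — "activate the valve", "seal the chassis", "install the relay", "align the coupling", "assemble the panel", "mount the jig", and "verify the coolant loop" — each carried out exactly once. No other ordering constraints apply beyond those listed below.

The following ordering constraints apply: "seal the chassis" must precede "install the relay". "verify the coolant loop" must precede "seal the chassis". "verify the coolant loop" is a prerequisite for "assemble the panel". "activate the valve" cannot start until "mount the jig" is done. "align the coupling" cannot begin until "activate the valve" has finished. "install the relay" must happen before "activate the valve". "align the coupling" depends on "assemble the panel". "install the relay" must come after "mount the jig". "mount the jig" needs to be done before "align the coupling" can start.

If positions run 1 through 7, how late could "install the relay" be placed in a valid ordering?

5

The tasks that are forced after "install the relay", directly or by a chain of constraints, are "activate the valve", "align the coupling". That's 2 tasks.
With 2 mandatory successors out of 7 tasks total, the latest slot for "install the relay" is 7−2 = 5, and it's reachable by doing all non-successors before "install the relay".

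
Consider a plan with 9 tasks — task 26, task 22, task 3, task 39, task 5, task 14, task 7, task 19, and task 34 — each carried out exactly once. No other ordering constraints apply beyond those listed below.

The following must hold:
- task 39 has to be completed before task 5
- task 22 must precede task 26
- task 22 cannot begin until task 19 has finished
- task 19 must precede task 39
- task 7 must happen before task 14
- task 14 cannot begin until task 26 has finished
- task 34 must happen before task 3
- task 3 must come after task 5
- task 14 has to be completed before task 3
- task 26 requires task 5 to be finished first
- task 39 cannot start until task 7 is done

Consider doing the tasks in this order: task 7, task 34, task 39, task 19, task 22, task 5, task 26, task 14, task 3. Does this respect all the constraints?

In the proposed order, task 39 appears before task 19.
That contradicts the constraint that task 19 must precede task 39.

No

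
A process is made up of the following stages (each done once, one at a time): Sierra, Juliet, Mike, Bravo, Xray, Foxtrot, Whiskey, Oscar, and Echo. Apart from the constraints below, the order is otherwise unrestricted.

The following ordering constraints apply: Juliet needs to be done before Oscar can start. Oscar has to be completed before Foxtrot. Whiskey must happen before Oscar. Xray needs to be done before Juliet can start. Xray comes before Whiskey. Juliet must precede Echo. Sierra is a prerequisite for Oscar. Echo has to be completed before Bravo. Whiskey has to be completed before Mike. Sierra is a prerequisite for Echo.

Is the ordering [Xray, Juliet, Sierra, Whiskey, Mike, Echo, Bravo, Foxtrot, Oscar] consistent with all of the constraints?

No

The sequence places Foxtrot ahead of Oscar.
Since Oscar is required before Foxtrot, the ordering is invalid.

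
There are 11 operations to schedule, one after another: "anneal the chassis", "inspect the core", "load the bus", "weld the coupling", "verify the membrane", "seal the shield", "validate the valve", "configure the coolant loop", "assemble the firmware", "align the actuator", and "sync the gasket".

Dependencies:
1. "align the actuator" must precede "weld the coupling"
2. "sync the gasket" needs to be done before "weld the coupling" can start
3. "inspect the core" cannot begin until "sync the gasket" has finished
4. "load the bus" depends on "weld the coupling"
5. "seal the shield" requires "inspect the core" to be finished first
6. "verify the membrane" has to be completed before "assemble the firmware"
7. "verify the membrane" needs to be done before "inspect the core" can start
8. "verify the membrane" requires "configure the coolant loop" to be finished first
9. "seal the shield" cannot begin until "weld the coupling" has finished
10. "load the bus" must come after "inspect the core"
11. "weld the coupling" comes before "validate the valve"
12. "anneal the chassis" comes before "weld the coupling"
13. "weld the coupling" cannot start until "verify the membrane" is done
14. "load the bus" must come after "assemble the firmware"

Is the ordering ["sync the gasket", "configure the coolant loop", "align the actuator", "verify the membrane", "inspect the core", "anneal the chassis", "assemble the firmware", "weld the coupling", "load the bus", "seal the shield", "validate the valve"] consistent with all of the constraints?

Every stated constraint is respected: "sync the gasket" sits at position 1, ahead of "weld the coupling" at position 8, and each of the other listed pairs likewise has the predecessor earlier in the sequence.

Yes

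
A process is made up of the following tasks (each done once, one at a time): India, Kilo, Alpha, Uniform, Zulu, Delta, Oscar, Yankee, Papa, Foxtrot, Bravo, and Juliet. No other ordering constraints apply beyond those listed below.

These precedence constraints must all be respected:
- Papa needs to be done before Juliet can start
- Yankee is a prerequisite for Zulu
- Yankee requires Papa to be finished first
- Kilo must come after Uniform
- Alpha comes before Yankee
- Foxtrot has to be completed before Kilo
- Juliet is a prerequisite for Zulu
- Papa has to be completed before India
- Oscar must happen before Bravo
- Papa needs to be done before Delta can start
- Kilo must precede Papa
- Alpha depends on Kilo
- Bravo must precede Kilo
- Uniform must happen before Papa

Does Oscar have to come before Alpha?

Chaining the stated constraints: Oscar → Bravo → Kilo → Alpha.
That forces Oscar before Alpha in every valid schedule.

Yes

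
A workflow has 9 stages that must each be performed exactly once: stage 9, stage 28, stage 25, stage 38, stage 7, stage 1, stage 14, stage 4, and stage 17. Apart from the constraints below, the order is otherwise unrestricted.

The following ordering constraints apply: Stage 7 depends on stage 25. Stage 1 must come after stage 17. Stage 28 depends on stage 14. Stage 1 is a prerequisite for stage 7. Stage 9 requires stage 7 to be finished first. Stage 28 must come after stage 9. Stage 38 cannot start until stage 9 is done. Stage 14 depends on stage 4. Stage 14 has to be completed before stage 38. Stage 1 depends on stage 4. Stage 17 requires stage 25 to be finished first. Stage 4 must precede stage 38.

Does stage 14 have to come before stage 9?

No

No chain of constraints connects stage 14 to stage 9 in either direction.
There exist valid orderings with stage 9 before stage 14, so stage 14 is not required to come first.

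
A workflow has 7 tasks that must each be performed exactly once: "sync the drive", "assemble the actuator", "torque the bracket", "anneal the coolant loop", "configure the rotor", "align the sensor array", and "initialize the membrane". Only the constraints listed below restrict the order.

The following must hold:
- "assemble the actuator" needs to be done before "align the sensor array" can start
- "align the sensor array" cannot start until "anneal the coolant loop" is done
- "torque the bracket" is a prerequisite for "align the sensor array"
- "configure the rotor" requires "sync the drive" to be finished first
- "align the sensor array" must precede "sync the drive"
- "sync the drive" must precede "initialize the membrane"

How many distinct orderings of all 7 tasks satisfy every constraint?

The tasks with no prerequisites are "assemble the actuator", "torque the bracket", "anneal the coolant loop"; any of them can be placed first.
Counting all ways to extend the partial order to a total order gives 12.

12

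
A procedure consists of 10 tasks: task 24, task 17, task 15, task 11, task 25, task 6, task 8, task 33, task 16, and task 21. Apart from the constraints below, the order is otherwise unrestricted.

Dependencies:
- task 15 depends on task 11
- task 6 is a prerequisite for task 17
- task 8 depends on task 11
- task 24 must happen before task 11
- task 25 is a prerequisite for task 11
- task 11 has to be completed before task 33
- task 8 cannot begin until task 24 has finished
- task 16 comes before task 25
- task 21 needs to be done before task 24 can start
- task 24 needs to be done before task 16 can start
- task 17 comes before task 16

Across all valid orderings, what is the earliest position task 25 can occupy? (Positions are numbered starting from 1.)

6

Every task that must precede task 25 has to come before it. Tracing all chains that end at task 25, those tasks are: task 24, task 17, task 6, task 16, task 21 — 5 in total.
So at minimum 5 tasks come before task 25, putting task 25 no earlier than position 6. That position is achievable by scheduling exactly those predecessors first.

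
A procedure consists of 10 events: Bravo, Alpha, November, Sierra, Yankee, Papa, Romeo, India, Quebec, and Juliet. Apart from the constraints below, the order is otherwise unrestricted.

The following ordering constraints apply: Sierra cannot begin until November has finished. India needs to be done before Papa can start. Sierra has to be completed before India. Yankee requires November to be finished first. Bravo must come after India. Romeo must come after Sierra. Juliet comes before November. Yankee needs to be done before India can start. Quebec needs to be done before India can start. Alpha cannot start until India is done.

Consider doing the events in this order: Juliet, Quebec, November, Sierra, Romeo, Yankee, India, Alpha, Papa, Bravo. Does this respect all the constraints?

Checking each listed constraint against this order: for instance, Quebec is in position 2 and India in position 7, so that constraint holds — and the remaining constraints check out the same way.

Yes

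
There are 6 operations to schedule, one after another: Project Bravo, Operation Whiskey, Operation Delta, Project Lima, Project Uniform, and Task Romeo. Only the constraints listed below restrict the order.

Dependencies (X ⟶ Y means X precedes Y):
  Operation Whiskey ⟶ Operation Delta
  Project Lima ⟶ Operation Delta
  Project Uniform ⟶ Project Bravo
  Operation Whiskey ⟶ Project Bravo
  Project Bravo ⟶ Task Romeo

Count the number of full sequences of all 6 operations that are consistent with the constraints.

26

The operations with no prerequisites are Operation Whiskey, Project Lima, Project Uniform; any of them can be placed first.
Counting all ways to extend the partial order to a total order gives 26.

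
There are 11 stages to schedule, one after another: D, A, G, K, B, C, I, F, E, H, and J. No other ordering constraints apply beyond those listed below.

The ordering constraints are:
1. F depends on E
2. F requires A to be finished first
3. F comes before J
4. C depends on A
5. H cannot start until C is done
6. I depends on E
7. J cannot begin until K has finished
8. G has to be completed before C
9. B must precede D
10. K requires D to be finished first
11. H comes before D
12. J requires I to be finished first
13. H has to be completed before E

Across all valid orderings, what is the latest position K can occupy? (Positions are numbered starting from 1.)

10

The only stage forced after K (directly or by a chain) is J.
With 1 mandatory successor out of 11 stages total, the latest slot for K is 11−1 = 10, and it's reachable by doing all non-successors before K.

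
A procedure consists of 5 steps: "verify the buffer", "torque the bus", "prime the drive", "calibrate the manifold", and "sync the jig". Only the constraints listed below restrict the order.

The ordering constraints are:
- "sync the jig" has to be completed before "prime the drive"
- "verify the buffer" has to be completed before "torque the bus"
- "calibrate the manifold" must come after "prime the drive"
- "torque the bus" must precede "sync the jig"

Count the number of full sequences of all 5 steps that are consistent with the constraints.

"verify the buffer" is the only step with nothing required before it, so every ordering starts there.
Continuing from there, at each step only one step has all its prerequisites placed, so the ordering is fully determined — there is exactly 1.

1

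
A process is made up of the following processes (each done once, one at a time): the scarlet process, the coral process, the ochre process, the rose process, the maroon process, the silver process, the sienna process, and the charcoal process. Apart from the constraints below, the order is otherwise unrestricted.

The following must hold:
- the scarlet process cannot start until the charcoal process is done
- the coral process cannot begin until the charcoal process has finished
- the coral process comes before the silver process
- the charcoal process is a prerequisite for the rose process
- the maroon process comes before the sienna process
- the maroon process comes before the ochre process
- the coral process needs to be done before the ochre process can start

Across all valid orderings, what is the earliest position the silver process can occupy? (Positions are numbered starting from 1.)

The processes that are forced before the silver process, directly or transitively, are the coral process, the charcoal process. That's 2 processes.
With 2 mandatory predecessors, the earliest the silver process can sit is position 2+1 = 3, and placing just those 2 first achieves it.

3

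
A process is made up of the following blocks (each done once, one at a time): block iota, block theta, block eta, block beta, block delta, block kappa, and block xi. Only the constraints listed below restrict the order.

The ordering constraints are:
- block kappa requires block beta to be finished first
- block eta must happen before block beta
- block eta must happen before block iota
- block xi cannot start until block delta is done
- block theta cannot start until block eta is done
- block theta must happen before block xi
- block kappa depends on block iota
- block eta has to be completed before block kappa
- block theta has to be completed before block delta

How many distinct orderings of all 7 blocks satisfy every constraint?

Only block eta has no prerequisites, so it must go first.
Counting all ways to extend the partial order to a total order gives 40.

40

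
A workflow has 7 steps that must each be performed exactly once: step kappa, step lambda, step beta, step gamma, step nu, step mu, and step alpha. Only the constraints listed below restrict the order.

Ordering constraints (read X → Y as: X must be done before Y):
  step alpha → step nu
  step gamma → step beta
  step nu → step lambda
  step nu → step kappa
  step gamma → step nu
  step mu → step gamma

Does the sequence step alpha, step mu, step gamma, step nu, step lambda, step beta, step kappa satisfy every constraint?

Yes

Checking each listed constraint against this order: for instance, step alpha is in position 1 and step nu in position 4, so that constraint holds — and the remaining constraints check out the same way.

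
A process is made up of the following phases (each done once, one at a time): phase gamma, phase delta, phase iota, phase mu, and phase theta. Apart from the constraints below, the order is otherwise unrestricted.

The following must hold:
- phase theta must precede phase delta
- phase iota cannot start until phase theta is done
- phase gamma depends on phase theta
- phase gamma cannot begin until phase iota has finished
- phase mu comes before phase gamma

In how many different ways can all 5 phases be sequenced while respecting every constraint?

11

2 phases have no prerequisites (phase mu, phase theta), so any of them could come first.
Systematically extending each partial ordering one phase at a time and counting, there are 11 complete orderings.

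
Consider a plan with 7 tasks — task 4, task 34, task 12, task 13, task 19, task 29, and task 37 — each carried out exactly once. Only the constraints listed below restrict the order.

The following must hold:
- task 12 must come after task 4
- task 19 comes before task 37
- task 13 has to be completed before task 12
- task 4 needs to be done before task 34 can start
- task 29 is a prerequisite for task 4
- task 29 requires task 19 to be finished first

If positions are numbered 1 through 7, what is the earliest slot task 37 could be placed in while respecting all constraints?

2

Working backwards through the constraints from task 37, its only required predecessor is task 19.
With 1 mandatory predecessor, the earliest task 37 can sit is position 1+1 = 2, and placing just that one first achieves it.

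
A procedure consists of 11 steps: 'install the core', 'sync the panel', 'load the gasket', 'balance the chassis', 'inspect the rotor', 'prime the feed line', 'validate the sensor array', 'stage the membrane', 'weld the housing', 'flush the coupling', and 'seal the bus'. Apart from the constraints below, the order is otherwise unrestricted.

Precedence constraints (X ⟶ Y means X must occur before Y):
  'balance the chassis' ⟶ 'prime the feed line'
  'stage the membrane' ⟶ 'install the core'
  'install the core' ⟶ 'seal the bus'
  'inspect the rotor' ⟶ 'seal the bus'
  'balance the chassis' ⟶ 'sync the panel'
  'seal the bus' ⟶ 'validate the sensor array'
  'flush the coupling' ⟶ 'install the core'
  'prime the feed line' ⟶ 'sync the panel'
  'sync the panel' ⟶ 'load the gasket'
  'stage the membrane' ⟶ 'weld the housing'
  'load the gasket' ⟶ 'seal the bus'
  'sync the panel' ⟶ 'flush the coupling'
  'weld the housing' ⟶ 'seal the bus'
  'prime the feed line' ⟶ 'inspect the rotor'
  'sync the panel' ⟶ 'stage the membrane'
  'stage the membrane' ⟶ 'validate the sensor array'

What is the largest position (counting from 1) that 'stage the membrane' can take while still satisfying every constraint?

Following every chain forward from 'stage the membrane', the steps that must come later are 'install the core', 'validate the sensor array', 'weld the housing', 'seal the bus' — 4 of them.
With 4 mandatory successors out of 11 steps total, the latest slot for 'stage the membrane' is 11−4 = 7, and it's reachable by doing all non-successors before 'stage the membrane'.

7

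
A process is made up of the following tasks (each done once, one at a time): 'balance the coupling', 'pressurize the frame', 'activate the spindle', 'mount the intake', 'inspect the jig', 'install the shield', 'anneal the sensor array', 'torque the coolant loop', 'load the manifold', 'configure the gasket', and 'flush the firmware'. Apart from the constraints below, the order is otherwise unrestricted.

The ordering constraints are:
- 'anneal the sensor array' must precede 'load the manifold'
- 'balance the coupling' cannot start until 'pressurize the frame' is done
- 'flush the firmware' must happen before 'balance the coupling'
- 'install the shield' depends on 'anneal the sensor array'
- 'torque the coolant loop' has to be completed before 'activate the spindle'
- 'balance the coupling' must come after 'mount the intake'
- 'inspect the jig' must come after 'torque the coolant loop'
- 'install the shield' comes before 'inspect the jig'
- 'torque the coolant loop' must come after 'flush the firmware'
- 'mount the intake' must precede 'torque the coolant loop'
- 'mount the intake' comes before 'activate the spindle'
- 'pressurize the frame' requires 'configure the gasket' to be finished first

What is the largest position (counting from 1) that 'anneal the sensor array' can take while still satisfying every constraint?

The tasks that are forced after 'anneal the sensor array', directly or by a chain of constraints, are 'inspect the jig', 'install the shield', 'load the manifold'. That's 3 tasks.
With 3 mandatory successors out of 11 tasks total, the latest slot for 'anneal the sensor array' is 11−3 = 8, and it's reachable by doing all non-successors before 'anneal the sensor array'.

8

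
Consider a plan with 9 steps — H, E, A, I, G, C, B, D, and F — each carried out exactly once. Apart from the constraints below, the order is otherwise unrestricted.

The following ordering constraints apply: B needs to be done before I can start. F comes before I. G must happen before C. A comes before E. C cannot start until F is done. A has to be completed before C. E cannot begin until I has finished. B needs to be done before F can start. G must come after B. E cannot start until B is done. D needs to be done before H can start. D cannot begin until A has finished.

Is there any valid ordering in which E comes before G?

Nothing in the constraints forces G before E — there is no chain from G to E.
So a valid ordering placing E earlier than G exists.

Yes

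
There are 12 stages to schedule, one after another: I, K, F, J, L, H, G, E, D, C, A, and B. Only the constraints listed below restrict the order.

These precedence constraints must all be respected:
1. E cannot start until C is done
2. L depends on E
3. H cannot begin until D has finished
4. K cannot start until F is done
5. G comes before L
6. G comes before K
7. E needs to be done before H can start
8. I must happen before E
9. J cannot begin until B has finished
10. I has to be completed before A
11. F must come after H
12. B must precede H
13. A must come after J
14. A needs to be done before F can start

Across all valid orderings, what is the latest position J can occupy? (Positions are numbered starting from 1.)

Every stage that must follow J has to come after it. Tracing all chains starting from J, those stages are: K, F, A — 3 in total.
With 3 mandatory successors out of 12 stages total, the latest slot for J is 12−3 = 9, and it's reachable by doing all non-successors before J.

9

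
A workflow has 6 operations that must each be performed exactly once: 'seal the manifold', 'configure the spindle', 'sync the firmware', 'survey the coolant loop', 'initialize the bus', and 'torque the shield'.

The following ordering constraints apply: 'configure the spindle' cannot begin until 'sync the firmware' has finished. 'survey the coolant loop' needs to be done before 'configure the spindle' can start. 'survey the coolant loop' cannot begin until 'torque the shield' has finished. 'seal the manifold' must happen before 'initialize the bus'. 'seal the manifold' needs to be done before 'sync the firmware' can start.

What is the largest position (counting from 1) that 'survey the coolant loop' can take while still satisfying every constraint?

5

Following the constraints forward from 'survey the coolant loop', its only required successor is 'configure the spindle'.
So at least 1 operation follows 'survey the coolant loop', putting 'survey the coolant loop' no later than position 5. That position is achievable by scheduling everything else first.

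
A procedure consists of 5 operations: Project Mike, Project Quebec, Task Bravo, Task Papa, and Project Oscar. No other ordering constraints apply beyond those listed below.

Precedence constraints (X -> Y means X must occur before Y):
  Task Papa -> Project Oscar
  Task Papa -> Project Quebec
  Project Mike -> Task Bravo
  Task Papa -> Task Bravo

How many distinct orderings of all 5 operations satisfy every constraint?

18

2 operations have no prerequisites (Project Mike, Task Papa), so any of them could come first.
Enumerating by repeatedly choosing an available operation (one whose prerequisites are all placed) gives 18 distinct complete orderings.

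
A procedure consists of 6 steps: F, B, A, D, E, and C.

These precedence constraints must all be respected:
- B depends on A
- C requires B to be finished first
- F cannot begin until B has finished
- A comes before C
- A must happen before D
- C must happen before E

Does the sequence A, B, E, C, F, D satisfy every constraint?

In the proposed order, E appears before C.
That contradicts the constraint that C must precede E.

No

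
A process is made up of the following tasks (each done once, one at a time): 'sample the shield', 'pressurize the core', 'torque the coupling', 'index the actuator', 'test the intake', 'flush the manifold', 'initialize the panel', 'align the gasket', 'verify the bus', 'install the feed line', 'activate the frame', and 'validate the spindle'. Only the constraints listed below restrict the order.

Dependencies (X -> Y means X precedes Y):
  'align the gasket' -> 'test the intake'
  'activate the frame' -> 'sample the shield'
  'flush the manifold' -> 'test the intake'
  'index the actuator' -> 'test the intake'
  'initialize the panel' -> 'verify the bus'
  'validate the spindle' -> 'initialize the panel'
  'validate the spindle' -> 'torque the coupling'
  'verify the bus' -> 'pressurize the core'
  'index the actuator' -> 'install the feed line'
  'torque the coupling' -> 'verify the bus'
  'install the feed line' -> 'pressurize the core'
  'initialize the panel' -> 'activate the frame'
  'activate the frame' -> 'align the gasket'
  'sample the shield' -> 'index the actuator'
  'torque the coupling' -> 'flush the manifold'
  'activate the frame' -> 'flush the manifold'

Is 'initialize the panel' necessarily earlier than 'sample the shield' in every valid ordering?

Yes

Chaining the stated constraints: 'initialize the panel' → 'activate the frame' → 'sample the shield'.
Hence 'initialize the panel' necessarily comes before 'sample the shield'.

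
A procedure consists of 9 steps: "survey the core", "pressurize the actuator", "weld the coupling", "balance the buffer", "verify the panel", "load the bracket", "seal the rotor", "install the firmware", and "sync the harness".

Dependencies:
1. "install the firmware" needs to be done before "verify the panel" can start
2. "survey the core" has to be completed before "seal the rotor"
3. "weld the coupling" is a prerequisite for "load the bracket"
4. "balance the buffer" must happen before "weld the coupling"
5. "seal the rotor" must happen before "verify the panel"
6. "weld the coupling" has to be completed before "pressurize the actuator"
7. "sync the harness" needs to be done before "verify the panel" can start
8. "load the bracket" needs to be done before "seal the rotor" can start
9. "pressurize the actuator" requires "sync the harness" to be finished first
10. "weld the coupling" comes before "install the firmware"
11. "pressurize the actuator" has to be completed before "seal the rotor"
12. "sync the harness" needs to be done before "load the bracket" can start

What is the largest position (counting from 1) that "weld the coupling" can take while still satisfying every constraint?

4

Following every chain forward from "weld the coupling", the steps that must come later are "pressurize the actuator", "verify the panel", "load the bracket", "seal the rotor", "install the firmware" — 5 of them.
With 5 mandatory successors out of 9 steps total, the latest slot for "weld the coupling" is 9−5 = 4, and it's reachable by doing all non-successors before "weld the coupling".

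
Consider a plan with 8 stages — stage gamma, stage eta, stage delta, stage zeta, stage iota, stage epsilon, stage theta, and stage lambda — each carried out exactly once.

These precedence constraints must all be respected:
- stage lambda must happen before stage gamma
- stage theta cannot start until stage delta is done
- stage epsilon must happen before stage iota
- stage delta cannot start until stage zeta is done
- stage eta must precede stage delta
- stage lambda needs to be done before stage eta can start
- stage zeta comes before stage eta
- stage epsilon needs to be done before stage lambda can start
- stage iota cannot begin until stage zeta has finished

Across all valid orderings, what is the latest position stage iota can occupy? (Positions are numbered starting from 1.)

Nothing depends on stage iota, so it can be the final stage, position 8.

8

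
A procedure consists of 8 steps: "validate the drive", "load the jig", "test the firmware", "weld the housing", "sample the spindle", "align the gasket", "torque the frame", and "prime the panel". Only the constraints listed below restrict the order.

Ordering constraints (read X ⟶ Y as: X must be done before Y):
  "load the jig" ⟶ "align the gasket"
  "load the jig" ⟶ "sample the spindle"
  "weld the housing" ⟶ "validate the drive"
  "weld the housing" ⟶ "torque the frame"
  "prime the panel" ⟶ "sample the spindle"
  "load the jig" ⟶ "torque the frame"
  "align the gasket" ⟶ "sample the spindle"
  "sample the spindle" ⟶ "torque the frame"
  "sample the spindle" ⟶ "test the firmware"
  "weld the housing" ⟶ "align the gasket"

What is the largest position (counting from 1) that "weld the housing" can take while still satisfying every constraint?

Following every chain forward from "weld the housing", the steps that must come later are "validate the drive", "test the firmware", "sample the spindle", "align the gasket", "torque the frame" — 5 of them.
With 5 mandatory successors out of 8 steps total, the latest slot for "weld the housing" is 8−5 = 3, and it's reachable by doing all non-successors before "weld the housing".

3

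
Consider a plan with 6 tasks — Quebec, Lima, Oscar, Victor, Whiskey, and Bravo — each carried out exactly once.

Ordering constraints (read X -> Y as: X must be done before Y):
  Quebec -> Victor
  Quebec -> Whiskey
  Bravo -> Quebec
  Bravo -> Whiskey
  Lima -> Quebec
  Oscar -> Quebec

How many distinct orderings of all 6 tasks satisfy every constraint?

12

The tasks with no prerequisites are Lima, Oscar, Bravo; any of them can be placed first.
Systematically extending each partial ordering one task at a time and counting, there are 12 complete orderings.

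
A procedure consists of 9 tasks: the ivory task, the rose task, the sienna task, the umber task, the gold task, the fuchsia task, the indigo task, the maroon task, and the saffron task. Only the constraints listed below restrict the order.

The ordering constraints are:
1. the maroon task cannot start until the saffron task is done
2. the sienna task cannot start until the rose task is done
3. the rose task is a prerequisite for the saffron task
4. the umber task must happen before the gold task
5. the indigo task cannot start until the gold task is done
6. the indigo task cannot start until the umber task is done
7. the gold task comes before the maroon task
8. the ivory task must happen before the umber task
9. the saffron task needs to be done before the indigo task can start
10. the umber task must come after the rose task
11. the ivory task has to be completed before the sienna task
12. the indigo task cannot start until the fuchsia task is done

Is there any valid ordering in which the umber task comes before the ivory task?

Following the ivory task → the umber task, the ivory task must precede the umber task in every valid ordering.
So no valid ordering can have the umber task before the ivory task.

No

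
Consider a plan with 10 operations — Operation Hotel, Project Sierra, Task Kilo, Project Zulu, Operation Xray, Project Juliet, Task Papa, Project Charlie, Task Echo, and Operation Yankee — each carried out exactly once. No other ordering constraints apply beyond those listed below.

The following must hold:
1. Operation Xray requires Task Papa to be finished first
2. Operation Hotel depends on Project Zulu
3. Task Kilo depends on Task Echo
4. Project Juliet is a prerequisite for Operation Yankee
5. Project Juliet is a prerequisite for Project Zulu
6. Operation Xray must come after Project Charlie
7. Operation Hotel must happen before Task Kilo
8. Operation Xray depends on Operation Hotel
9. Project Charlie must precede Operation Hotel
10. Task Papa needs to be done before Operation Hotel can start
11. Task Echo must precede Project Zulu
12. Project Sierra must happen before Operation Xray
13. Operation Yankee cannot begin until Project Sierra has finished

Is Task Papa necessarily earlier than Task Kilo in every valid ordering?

There is a constraint chain Task Papa → Operation Hotel → Task Kilo.
Hence Task Papa necessarily comes before Task Kilo.

Yes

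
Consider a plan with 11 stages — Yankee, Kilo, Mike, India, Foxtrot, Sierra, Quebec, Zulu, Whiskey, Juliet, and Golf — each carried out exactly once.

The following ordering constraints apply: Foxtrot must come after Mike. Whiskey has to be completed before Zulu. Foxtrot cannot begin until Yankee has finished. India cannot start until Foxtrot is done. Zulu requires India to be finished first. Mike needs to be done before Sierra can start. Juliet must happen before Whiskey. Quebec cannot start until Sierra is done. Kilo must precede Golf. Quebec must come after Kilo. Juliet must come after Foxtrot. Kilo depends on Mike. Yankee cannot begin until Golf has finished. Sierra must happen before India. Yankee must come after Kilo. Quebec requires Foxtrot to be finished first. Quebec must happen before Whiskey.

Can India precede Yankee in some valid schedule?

No

There is a dependency chain Yankee → Foxtrot → India, so India always comes after Yankee.
Hence India can never be scheduled before Yankee.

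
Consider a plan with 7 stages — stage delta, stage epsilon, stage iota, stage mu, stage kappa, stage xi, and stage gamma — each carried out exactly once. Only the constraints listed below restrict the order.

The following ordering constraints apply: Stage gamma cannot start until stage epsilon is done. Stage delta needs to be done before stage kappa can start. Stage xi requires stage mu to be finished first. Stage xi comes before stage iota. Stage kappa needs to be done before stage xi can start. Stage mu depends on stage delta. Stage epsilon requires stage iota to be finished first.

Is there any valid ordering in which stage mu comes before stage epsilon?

Yes

The constraints force stage mu before stage epsilon, so yes — every valid ordering has stage mu earlier.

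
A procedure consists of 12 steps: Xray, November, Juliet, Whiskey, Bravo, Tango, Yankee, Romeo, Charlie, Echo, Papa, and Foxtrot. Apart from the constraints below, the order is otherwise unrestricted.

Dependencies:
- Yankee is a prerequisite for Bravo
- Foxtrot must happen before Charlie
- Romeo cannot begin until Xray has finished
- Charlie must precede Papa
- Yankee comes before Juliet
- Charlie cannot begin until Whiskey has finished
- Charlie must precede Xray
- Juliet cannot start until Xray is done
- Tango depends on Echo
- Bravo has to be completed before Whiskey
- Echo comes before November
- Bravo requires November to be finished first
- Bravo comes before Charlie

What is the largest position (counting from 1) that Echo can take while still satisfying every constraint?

3

Every step that must follow Echo has to come after it. Tracing all chains starting from Echo, those steps are: Xray, November, Juliet, Whiskey, Bravo, Tango, Romeo, Charlie, Papa — 9 in total.
With 9 mandatory successors out of 12 steps total, the latest slot for Echo is 12−9 = 3, and it's reachable by doing all non-successors before Echo.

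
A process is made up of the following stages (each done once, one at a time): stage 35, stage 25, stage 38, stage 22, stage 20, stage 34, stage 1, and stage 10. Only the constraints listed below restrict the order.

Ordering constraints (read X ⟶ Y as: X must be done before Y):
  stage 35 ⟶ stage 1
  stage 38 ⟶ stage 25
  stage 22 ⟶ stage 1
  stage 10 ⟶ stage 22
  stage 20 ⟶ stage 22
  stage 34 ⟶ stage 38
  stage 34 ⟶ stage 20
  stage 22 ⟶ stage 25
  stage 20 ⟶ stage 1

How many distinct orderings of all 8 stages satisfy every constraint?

The stages with no prerequisites are stage 35, stage 34, stage 10; any of them can be placed first.
Systematically extending each partial ordering one stage at a time and counting, there are 158 complete orderings.

158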